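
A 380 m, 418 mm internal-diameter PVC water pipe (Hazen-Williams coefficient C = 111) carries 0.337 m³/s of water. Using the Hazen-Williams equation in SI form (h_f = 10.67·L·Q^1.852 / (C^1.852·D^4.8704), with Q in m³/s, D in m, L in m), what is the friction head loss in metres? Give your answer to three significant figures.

h_f = 10.67·380·0.337^1.852 / (111^1.852·0.418^4.8704) = 6.169 m

h_f ≈ 6.17 m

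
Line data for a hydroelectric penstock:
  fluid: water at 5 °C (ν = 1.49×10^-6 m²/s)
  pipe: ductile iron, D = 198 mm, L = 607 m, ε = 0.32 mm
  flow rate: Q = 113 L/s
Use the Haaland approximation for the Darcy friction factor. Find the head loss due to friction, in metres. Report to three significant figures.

h_f ≈ 47.5 m

V = 4Q/(πD²) = 4·0.113/(π·0.198²) = 3.670 m/s
Re = VD/ν = 3.670·0.198/1.49×10^-6 = 4.88×10^5 → turbulent
ε/D = 0.32/198 = 0.00162
Haaland: f = 0.02258
h_f = f(L/D)V²/(2g) = 0.02258·(607/0.198)·3.670²/(2·9.81) = 47.51 m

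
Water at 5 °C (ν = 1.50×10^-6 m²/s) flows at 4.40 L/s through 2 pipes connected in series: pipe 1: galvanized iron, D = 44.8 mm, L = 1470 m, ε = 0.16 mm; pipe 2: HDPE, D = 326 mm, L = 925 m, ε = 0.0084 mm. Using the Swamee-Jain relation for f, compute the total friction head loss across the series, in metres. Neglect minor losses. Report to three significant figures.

Pipe 1: V = 2.791 m/s, Re = 8.34×10^4, ε/D = 0.00357, f = 0.02915, h_1 = f(L/D)V²/2g = 379.9 m
Pipe 2: V = 0.05271 m/s, Re = 1.15×10^4, ε/D = 2.58×10^-5, f = 0.02989, h_2 = f(L/D)V²/2g = 0.01201 m
Series → Q common, losses add: H = Σh = 379.9 m

H ≈ 380 m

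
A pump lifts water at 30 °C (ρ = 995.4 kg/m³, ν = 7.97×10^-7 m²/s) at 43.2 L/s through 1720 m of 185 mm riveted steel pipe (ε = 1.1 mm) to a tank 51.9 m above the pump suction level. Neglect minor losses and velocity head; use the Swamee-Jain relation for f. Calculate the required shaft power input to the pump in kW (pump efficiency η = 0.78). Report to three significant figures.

V = 4Q/(πD²) = 1.607 m/s; Re = 3.73×10^5; ε/D = 0.00595; f = 0.03237
h_f = f(L/D)V²/2g = 39.61 m
Total head H = z + h_f = 51.9 + 39.61 = 91.51 m
P_hyd = ρgQH = 995.4·9.81·0.0432·91.51 = 38.60 kW
P_shaft = P_hyd/η = 38.60/0.78 = 49.49 kW

P_shaft ≈ 49.5 kW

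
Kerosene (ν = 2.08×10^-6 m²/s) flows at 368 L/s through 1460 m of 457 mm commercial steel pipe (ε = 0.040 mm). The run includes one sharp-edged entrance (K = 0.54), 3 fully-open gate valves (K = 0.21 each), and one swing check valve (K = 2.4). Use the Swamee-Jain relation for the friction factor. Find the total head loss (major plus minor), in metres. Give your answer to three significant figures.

H_L ≈ 12.7 m

V = 4Q/(πD²) = 2.243 m/s; V²/2g = 0.2565 m
Re = 4.93×10^5, ε/D = 8.75×10^-5 → f = 0.01434 (Swamee-Jain)
Major: h_f = f(L/D)·V²/2g = 0.01434·3195·0.2565 = 11.76 m
Minor: ΣK = 3.57; h_m = ΣK·V²/2g = 0.9158 m
Total H_L = 11.76 + 0.9158 = 12.67 m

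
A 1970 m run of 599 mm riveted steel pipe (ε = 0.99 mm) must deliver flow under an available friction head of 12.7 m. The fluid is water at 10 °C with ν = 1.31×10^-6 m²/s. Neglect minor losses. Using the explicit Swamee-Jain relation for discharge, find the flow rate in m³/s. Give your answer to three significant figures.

Q ≈ 0.517 m³/s

Swamee-Jain (Type II): Q = -0.965·√(gD⁵h_f/L)·ln[ε/(3.7D) + √(3.17ν²L/(gD³h_f))]
√(gD⁵h_f/L) = √(9.81·0.599⁵·12.7/1970) = 0.06983
ε/(3.7D) = 4.47×10^-4; √(3.17ν²L/(gD³h_f)) = 2.00×10^-5
Q = -0.965·0.06983·ln(4.667×10^-4) = 0.5169 m³/s
Check: V = 1.83 m/s, Re = 8.39×10^5, f = 0.02262, h_f = 12.8 m ≈ 12.7 m ✓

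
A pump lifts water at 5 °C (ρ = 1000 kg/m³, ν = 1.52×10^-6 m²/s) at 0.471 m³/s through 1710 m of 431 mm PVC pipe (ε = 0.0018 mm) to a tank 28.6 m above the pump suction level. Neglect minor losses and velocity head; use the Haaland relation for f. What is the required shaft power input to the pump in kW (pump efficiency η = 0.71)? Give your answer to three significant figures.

V = 4Q/(πD²) = 3.228 m/s; Re = 9.15×10^5; ε/D = 4.18×10^-6; f = 0.01183
h_f = f(L/D)V²/2g = 24.92 m
Total head H = z + h_f = 28.6 + 24.92 = 53.52 m
P_hyd = ρgQH = 1000·9.81·0.471·53.52 = 247.3 kW
P_shaft = P_hyd/η = 247.3/0.71 = 348.3 kW

P_shaft ≈ 348 kW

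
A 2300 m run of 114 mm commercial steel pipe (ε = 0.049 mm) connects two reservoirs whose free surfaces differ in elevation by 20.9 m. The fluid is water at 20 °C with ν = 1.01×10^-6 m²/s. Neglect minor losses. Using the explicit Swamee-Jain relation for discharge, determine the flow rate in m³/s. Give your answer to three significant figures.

Swamee-Jain (Type II): Q = -0.965·√(gD⁵h_f/L)·ln[ε/(3.7D) + √(3.17ν²L/(gD³h_f))]
√(gD⁵h_f/L) = √(9.81·0.114⁵·20.9/2300) = 0.001310
ε/(3.7D) = 1.16×10^-4; √(3.17ν²L/(gD³h_f)) = 1.56×10^-4
Q = -0.965·0.001310·ln(2.726×10^-4) = 0.01038 m³/s
Check: V = 1.02 m/s, Re = 1.15×10^5, f = 0.01975, h_f = 21.0 m ≈ 20.9 m ✓

Q ≈ 0.0104 m³/s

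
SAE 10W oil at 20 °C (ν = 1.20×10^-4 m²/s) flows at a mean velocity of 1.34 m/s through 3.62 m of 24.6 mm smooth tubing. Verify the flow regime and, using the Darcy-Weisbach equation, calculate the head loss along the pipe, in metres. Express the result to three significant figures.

Re = VD/ν = 1.34·0.02460/1.20×10^-4 = 275 → laminar (Re < 2300)
f = 64/Re = 0.2330
h_f = f(L/D)V²/(2g) = 0.2330·(3.62/0.02460)·1.34²/(2·9.81) = 3.138 m

h_f ≈ 3.14 m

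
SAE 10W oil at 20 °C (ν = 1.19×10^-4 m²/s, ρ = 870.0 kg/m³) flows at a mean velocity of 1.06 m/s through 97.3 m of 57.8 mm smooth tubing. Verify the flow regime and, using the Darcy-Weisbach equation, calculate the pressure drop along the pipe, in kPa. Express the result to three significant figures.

Re = VD/ν = 1.06·0.05780/1.19×10^-4 = 515 → laminar (Re < 2300)
f = 64/Re = 0.1243
h_f = f(L/D)V²/(2g) = 0.1243·(97.3/0.05780)·1.06²/(2·9.81) = 11.98 m
Δp = ρg·h_f = 870.0·9.81·11.98 = 102.3 kPa

Δp ≈ 102 kPa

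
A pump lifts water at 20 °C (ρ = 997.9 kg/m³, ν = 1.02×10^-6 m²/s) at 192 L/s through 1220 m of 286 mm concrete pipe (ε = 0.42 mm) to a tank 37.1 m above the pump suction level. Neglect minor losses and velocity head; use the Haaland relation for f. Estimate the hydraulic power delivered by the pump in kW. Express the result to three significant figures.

P_hyd ≈ 150 kW

V = 4Q/(πD²) = 2.989 m/s; Re = 8.38×10^5; ε/D = 0.00147; f = 0.02189
h_f = f(L/D)V²/2g = 42.52 m
Total head H = z + h_f = 37.1 + 42.52 = 79.62 m
P_hyd = ρgQH = 997.9·9.81·0.192·79.62 = 149.6 kW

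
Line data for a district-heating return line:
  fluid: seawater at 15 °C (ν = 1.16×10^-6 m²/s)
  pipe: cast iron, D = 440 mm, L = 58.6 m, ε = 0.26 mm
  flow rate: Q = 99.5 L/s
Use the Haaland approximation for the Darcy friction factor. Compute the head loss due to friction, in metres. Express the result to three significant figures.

h_f ≈ 0.0547 m

V = 4Q/(πD²) = 4·0.0995/(π·0.440²) = 0.6544 m/s
Re = VD/ν = 0.6544·0.440/1.16×10^-6 = 2.48×10^5 → turbulent
ε/D = 0.26/440 = 5.91×10^-4
Haaland: f = 0.01880
h_f = f(L/D)V²/(2g) = 0.01880·(58.6/0.440)·0.6544²/(2·9.81) = 0.05466 m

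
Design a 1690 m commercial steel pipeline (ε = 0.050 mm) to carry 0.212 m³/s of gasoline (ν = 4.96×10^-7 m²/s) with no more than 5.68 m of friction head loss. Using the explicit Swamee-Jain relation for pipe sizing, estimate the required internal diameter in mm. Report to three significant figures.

Swamee-Jain (Type III): D = 0.66·[ε^1.25·(LQ²/(gh_f))^4.75 + ν·Q^9.4·(L/(gh_f))^5.2]^0.04
LQ²/(gh_f) = 1.363; L/(gh_f) = 30.33
Term 1 = ε^1.25·(…)^4.75 = 1.83×10^-5; Term 2 = ν·Q^9.4·(…)^5.2 = 1.17×10^-5
D = 0.66·(1.83×10^-5 + 1.17×10^-5)^0.04 = 0.4352 m = 435 mm
Check: V = 1.43 m/s, Re = 1.25×10^6, f = 0.01350, h_f = 5.43 m ≈ 5.68 m ✓

D ≈ 435 mm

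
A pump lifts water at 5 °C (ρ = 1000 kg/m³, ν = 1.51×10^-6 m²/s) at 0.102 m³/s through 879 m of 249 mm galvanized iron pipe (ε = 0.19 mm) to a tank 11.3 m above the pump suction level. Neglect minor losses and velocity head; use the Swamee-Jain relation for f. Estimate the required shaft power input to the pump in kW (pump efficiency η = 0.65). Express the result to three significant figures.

P_shaft ≈ 41.2 kW

V = 4Q/(πD²) = 2.095 m/s; Re = 3.45×10^5; ε/D = 7.63×10^-4; f = 0.01955
h_f = f(L/D)V²/2g = 15.44 m
Total head H = z + h_f = 11.3 + 15.44 = 26.74 m
P_hyd = ρgQH = 1000·9.81·0.102·26.74 = 26.75 kW
P_shaft = P_hyd/η = 26.75/0.65 = 41.16 kW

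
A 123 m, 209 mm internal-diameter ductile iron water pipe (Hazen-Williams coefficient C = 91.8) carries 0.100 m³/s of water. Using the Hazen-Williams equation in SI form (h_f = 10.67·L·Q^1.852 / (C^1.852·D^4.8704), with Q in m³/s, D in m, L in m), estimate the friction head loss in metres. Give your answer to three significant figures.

h_f ≈ 8.75 m

h_f = 10.67·123·0.100^1.852 / (91.8^1.852·0.209^4.8704) = 8.751 m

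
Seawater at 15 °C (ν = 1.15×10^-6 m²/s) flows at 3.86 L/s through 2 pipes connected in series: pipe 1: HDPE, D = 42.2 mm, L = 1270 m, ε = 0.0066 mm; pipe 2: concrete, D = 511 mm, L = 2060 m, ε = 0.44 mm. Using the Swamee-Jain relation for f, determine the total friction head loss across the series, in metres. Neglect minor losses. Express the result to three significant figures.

H ≈ 219 m

Pipe 1: V = 2.760 m/s, Re = 1.01×10^5, ε/D = 1.56×10^-4, f = 0.01872, h_1 = f(L/D)V²/2g = 218.7 m
Pipe 2: V = 0.01882 m/s, Re = 8360, ε/D = 8.61×10^-4, f = 0.03391, h_2 = f(L/D)V²/2g = 0.002468 m
Series → Q common, losses add: H = Σh = 218.7 m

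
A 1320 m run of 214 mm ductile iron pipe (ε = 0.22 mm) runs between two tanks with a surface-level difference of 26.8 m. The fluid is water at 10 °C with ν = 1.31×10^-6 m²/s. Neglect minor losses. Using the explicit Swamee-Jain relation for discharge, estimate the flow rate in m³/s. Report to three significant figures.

Swamee-Jain (Type II): Q = -0.965·√(gD⁵h_f/L)·ln[ε/(3.7D) + √(3.17ν²L/(gD³h_f))]
√(gD⁵h_f/L) = √(9.81·0.214⁵·26.8/1320) = 0.009455
ε/(3.7D) = 2.78×10^-4; √(3.17ν²L/(gD³h_f)) = 5.28×10^-5
Q = -0.965·0.009455·ln(3.306×10^-4) = 0.07312 m³/s
Check: V = 2.03 m/s, Re = 3.32×10^5, f = 0.02077, h_f = 27.0 m ≈ 26.8 m ✓

Q ≈ 0.0731 m³/s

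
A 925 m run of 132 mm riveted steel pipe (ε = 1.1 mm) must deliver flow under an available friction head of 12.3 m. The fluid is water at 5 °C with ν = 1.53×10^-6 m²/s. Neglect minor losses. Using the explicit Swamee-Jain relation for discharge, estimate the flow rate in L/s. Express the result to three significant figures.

Q ≈ 13.3 L/s

Swamee-Jain (Type II): Q = -0.965·√(gD⁵h_f/L)·ln[ε/(3.7D) + √(3.17ν²L/(gD³h_f))]
√(gD⁵h_f/L) = √(9.81·0.132⁵·12.3/925) = 0.002286
ε/(3.7D) = 0.00225; √(3.17ν²L/(gD³h_f)) = 1.57×10^-4
Q = -0.965·0.002286·ln(0.002410) = 0.01330 m³/s
Check: V = 0.972 m/s, Re = 8.39×10^4, f = 0.03675, h_f = 12.4 m ≈ 12.3 m ✓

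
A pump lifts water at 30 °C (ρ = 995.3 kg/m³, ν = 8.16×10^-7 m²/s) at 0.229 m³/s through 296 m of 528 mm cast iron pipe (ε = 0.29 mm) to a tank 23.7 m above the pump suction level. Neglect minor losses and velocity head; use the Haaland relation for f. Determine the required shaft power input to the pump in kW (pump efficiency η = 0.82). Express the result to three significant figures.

V = 4Q/(πD²) = 1.046 m/s; Re = 6.77×10^5; ε/D = 5.49×10^-4; f = 0.01769
h_f = f(L/D)V²/2g = 0.5528 m
Total head H = z + h_f = 23.7 + 0.5528 = 24.25 m
P_hyd = ρgQH = 995.3·9.81·0.229·24.25 = 54.23 kW
P_shaft = P_hyd/η = 54.23/0.82 = 66.13 kW

P_shaft ≈ 66.1 kW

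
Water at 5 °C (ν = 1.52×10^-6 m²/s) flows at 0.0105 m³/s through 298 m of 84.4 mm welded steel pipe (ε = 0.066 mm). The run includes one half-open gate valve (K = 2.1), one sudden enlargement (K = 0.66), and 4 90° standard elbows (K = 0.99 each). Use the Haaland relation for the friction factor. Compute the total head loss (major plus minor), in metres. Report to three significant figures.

H_L ≈ 14.6 m

V = 4Q/(πD²) = 1.877 m/s; V²/2g = 0.1795 m
Re = 1.04×10^5, ε/D = 7.82×10^-4 → f = 0.02109 (Haaland)
Major: h_f = f(L/D)·V²/2g = 0.02109·3531·0.1795 = 13.37 m
Minor: ΣK = 6.72; h_m = ΣK·V²/2g = 1.206 m
Total H_L = 13.37 + 1.206 = 14.58 m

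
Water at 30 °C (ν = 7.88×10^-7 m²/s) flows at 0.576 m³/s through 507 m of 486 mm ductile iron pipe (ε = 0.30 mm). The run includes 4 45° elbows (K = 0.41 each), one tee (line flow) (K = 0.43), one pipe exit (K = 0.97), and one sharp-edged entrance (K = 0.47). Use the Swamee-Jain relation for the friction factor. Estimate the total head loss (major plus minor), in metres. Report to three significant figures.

H_L ≈ 10.9 m

V = 4Q/(πD²) = 3.105 m/s; V²/2g = 0.4914 m
Re = 1.92×10^6, ε/D = 6.17×10^-4 → f = 0.01782 (Swamee-Jain)
Major: h_f = f(L/D)·V²/2g = 0.01782·1043·0.4914 = 9.134 m
Minor: ΣK = 3.51; h_m = ΣK·V²/2g = 1.725 m
Total H_L = 9.134 + 1.725 = 10.86 m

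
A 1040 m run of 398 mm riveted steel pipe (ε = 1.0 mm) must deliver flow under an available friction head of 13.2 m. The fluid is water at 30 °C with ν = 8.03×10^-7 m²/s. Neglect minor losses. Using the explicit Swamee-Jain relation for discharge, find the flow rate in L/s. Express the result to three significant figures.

Q ≈ 247 L/s

Swamee-Jain (Type II): Q = -0.965·√(gD⁵h_f/L)·ln[ε/(3.7D) + √(3.17ν²L/(gD³h_f))]
√(gD⁵h_f/L) = √(9.81·0.398⁵·13.2/1040) = 0.03526
ε/(3.7D) = 6.79×10^-4; √(3.17ν²L/(gD³h_f)) = 1.61×10^-5
Q = -0.965·0.03526·ln(6.952×10^-4) = 0.2474 m³/s
Check: V = 1.99 m/s, Re = 9.86×10^5, f = 0.02514, h_f = 13.2 m ≈ 13.2 m ✓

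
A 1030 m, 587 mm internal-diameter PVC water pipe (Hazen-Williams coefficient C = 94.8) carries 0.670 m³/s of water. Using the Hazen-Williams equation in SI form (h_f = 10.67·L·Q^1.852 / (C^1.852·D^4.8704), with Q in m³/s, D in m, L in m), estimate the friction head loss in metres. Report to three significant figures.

h_f = 10.67·1030·0.670^1.852 / (94.8^1.852·0.587^4.8704) = 15.30 m

h_f ≈ 15.3 m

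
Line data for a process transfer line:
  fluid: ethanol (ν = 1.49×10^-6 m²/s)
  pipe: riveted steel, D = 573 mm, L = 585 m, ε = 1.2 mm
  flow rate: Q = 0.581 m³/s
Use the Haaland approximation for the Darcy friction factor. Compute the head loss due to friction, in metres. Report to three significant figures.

V = 4Q/(πD²) = 4·0.581/(π·0.573²) = 2.253 m/s
Re = VD/ν = 2.253·0.573/1.49×10^-6 = 8.66×10^5 → turbulent
ε/D = 1.2/573 = 0.00209
Haaland: f = 0.02394
h_f = f(L/D)V²/(2g) = 0.02394·(585/0.573)·2.253²/(2·9.81) = 6.324 m

h_f ≈ 6.32 m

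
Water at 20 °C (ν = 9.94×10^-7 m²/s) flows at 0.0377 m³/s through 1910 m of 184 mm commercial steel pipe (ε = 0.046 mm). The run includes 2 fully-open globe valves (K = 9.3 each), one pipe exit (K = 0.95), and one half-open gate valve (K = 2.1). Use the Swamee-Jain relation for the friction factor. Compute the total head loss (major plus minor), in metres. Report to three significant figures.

H_L ≈ 20.2 m

V = 4Q/(πD²) = 1.418 m/s; V²/2g = 0.1025 m
Re = 2.62×10^5, ε/D = 2.50×10^-4 → f = 0.01693 (Swamee-Jain)
Major: h_f = f(L/D)·V²/2g = 0.01693·10380·0.1025 = 18.01 m
Minor: ΣK = 21.7; h_m = ΣK·V²/2g = 2.218 m
Total H_L = 18.01 + 2.218 = 20.23 m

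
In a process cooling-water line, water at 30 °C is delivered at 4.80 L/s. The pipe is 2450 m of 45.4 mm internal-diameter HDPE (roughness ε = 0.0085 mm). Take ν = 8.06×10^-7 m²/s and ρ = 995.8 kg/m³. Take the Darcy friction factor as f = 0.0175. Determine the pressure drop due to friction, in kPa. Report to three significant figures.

Δp ≈ 4130 kPa

V = 4Q/(πD²) = 4·0.00480/(π·0.0454²) = 2.965 m/s
h_f = f(L/D)V²/(2g) = 0.01750·(2450/0.0454)·2.965²/(2·9.81) = 423.2 m
Δp = ρg·h_f = 995.8·9.81·423.2 = 4134 kPa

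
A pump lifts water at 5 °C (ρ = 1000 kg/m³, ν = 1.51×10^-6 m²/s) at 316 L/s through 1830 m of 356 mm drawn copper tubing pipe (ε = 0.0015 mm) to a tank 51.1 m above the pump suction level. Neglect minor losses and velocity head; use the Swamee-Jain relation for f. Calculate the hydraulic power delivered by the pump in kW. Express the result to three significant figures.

P_hyd ≈ 259 kW

V = 4Q/(πD²) = 3.175 m/s; Re = 7.48×10^5; ε/D = 4.21×10^-6; f = 0.01228
h_f = f(L/D)V²/2g = 32.43 m
Total head H = z + h_f = 51.1 + 32.43 = 83.53 m
P_hyd = ρgQH = 1000·9.81·0.316·83.53 = 259.0 kW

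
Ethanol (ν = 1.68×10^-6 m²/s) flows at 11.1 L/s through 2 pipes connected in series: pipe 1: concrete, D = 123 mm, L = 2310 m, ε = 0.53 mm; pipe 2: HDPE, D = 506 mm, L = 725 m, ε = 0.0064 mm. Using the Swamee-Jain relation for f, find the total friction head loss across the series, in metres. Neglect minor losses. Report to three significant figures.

Pipe 1: V = 0.9342 m/s, Re = 6.84×10^4, ε/D = 0.00431, f = 0.03083, h_1 = f(L/D)V²/2g = 25.75 m
Pipe 2: V = 0.05520 m/s, Re = 1.66×10^4, ε/D = 1.26×10^-5, f = 0.02708, h_2 = f(L/D)V²/2g = 0.006027 m
Series → Q common, losses add: H = Σh = 25.76 m

H ≈ 25.8 m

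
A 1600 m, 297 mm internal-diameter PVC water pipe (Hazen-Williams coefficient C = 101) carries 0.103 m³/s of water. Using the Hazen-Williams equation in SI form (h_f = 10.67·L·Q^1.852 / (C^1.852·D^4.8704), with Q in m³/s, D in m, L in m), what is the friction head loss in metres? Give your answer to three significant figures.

h_f = 10.67·1600·0.103^1.852 / (101^1.852·0.297^4.8704) = 18.19 m

h_f ≈ 18.2 m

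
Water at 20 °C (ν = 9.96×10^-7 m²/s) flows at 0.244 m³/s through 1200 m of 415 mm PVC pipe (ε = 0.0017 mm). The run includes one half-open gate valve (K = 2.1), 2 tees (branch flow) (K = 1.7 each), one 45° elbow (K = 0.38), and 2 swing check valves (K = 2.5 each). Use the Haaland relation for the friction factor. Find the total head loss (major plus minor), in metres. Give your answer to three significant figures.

V = 4Q/(πD²) = 1.804 m/s; V²/2g = 0.1658 m
Re = 7.52×10^5, ε/D = 4.10×10^-6 → f = 0.01222 (Haaland)
Major: h_f = f(L/D)·V²/2g = 0.01222·2892·0.1658 = 5.860 m
Minor: ΣK = 10.9; h_m = ΣK·V²/2g = 1.804 m
Total H_L = 5.860 + 1.804 = 7.664 m

H_L ≈ 7.66 m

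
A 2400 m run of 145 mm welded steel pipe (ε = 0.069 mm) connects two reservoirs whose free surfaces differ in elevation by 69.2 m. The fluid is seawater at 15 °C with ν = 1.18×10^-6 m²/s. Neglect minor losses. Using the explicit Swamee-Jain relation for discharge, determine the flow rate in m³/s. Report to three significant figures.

Swamee-Jain (Type II): Q = -0.965·√(gD⁵h_f/L)·ln[ε/(3.7D) + √(3.17ν²L/(gD³h_f))]
√(gD⁵h_f/L) = √(9.81·0.145⁵·69.2/2400) = 0.004258
ε/(3.7D) = 1.29×10^-4; √(3.17ν²L/(gD³h_f)) = 7.15×10^-5
Q = -0.965·0.004258·ln(2.002×10^-4) = 0.03499 m³/s
Check: V = 2.12 m/s, Re = 2.60×10^5, f = 0.01838, h_f = 69.7 m ≈ 69.2 m ✓

Q ≈ 0.0350 m³/s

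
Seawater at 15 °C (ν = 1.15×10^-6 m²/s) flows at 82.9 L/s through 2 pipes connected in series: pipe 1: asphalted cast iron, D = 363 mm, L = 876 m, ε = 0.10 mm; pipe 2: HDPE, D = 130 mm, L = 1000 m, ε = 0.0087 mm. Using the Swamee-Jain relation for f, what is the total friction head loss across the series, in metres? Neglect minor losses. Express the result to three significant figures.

H ≈ 207 m

Pipe 1: V = 0.8010 m/s, Re = 2.53×10^5, ε/D = 2.75×10^-4, f = 0.01718, h_1 = f(L/D)V²/2g = 1.356 m
Pipe 2: V = 6.246 m/s, Re = 7.06×10^5, ε/D = 6.69×10^-5, f = 0.01348, h_2 = f(L/D)V²/2g = 206.1 m
Series → Q common, losses add: H = Σh = 207.5 m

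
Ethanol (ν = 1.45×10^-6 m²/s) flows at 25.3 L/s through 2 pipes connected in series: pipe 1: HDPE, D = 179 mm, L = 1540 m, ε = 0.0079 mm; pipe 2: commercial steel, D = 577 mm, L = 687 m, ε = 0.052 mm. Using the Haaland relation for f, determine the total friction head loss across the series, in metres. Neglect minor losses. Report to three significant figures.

H ≈ 7.66 m

Pipe 1: V = 1.005 m/s, Re = 1.24×10^5, ε/D = 4.41×10^-5, f = 0.01726, h_1 = f(L/D)V²/2g = 7.649 m
Pipe 2: V = 0.09676 m/s, Re = 3.85×10^4, ε/D = 9.01×10^-5, f = 0.02220, h_2 = f(L/D)V²/2g = 0.01261 m
Series → Q common, losses add: H = Σh = 7.662 m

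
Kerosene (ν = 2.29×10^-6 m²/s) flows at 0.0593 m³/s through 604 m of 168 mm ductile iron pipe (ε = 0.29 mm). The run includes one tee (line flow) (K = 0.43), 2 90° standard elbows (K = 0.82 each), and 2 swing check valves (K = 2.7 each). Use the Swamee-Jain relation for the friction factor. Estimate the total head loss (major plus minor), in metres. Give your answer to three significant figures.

V = 4Q/(πD²) = 2.675 m/s; V²/2g = 0.3647 m
Re = 1.96×10^5, ε/D = 0.00173 → f = 0.02370 (Swamee-Jain)
Major: h_f = f(L/D)·V²/2g = 0.02370·3595·0.3647 = 31.08 m
Minor: ΣK = 7.47; h_m = ΣK·V²/2g = 2.725 m
Total H_L = 31.08 + 2.725 = 33.81 m

H_L ≈ 33.8 m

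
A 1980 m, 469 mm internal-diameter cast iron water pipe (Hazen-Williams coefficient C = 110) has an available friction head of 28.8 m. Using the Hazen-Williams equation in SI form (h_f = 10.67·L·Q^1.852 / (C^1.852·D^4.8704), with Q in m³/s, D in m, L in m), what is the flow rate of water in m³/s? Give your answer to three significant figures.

Q ≈ 0.426 m³/s

Rearranging: Q = [h_f·C^1.852·D^4.8704 / (10.67·L)]^(1/1.852)
Q = [28.8·110^1.852·0.469^4.8704 / (10.67·1980)]^0.540 = 0.4260 m³/s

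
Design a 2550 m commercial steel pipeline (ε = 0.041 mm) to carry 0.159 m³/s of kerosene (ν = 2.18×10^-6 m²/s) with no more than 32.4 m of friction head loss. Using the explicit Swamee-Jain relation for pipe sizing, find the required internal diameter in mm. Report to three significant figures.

D ≈ 307 mm

Swamee-Jain (Type III): D = 0.66·[ε^1.25·(LQ²/(gh_f))^4.75 + ν·Q^9.4·(L/(gh_f))^5.2]^0.04
LQ²/(gh_f) = 0.2028; L/(gh_f) = 8.023
Term 1 = ε^1.25·(…)^4.75 = 1.68×10^-9; Term 2 = ν·Q^9.4·(…)^5.2 = 3.42×10^-9
D = 0.66·(1.68×10^-9 + 3.42×10^-9)^0.04 = 0.3075 m = 307 mm
Check: V = 2.14 m/s, Re = 3.02×10^5, f = 0.01573, h_f = 30.5 m ≈ 32.4 m ✓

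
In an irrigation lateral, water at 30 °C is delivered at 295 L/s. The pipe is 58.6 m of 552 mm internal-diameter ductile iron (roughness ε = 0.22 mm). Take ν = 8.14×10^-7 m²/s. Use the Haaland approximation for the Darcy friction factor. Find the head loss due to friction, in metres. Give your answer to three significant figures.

V = 4Q/(πD²) = 4·0.295/(π·0.552²) = 1.233 m/s
Re = VD/ν = 1.233·0.552/8.14×10^-7 = 8.36×10^5 → turbulent
ε/D = 0.22/552 = 3.99×10^-4
Haaland: f = 0.01653
h_f = f(L/D)V²/(2g) = 0.01653·(58.6/0.552)·1.233²/(2·9.81) = 0.1359 m

h_f ≈ 0.136 m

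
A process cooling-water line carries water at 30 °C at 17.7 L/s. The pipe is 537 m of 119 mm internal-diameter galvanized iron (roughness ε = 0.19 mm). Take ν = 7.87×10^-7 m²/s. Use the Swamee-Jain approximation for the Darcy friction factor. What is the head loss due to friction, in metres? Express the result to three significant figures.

h_f ≈ 13.5 m

V = 4Q/(πD²) = 4·0.0177/(π·0.119²) = 1.591 m/s
Re = VD/ν = 1.591·0.119/7.87×10^-7 = 2.41×10^5 → turbulent
ε/D = 0.19/119 = 0.00160
Swamee-Jain: f = 0.02311
h_f = f(L/D)V²/(2g) = 0.02311·(537/0.119)·1.591²/(2·9.81) = 13.46 m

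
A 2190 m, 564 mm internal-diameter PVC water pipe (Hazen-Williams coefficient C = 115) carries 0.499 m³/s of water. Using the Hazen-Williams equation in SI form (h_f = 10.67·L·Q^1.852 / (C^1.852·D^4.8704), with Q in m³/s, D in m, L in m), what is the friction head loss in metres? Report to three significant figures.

h_f = 10.67·2190·0.499^1.852 / (115^1.852·0.564^4.8704) = 16.01 m

h_f ≈ 16.0 m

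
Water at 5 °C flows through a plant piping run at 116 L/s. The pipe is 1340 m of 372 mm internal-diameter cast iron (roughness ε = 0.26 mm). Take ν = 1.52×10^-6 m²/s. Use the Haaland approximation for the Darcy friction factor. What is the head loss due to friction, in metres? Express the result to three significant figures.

h_f ≈ 4.03 m

V = 4Q/(πD²) = 4·0.116/(π·0.372²) = 1.067 m/s
Re = VD/ν = 1.067·0.372/1.52×10^-6 = 2.61×10^5 → turbulent
ε/D = 0.26/372 = 6.99×10^-4
Haaland: f = 0.01929
h_f = f(L/D)V²/(2g) = 0.01929·(1340/0.372)·1.067²/(2·9.81) = 4.034 m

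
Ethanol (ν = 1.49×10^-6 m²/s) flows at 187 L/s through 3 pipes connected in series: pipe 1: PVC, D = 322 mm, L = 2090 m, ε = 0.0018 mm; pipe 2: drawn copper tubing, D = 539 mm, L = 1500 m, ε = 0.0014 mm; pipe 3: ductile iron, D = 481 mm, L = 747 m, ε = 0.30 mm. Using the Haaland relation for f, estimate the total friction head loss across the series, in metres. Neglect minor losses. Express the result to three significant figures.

Pipe 1: V = 2.296 m/s, Re = 4.96×10^5, ε/D = 5.59×10^-6, f = 0.01314, h_1 = f(L/D)V²/2g = 22.93 m
Pipe 2: V = 0.8195 m/s, Re = 2.96×10^5, ε/D = 2.60×10^-6, f = 0.01440, h_2 = f(L/D)V²/2g = 1.371 m
Pipe 3: V = 1.029 m/s, Re = 3.32×10^5, ε/D = 6.24×10^-4, f = 0.01865, h_3 = f(L/D)V²/2g = 1.564 m
Series → Q common, losses add: H = Σh = 25.86 m

H ≈ 25.9 m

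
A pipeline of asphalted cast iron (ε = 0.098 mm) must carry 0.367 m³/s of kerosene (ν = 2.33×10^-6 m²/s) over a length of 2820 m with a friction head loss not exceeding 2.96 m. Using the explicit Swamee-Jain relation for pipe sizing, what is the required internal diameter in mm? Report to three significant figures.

Swamee-Jain (Type III): D = 0.66·[ε^1.25·(LQ²/(gh_f))^4.75 + ν·Q^9.4·(L/(gh_f))^5.2]^0.04
LQ²/(gh_f) = 13.08; L/(gh_f) = 97.12
Term 1 = ε^1.25·(…)^4.75 = 1.96; Term 2 = ν·Q^9.4·(…)^5.2 = 4.07
D = 0.66·(1.96 + 4.07)^0.04 = 0.7092 m = 709 mm
Check: V = 0.929 m/s, Re = 2.83×10^5, f = 0.01591, h_f = 2.78 m ≈ 2.96 m ✓

D ≈ 709 mm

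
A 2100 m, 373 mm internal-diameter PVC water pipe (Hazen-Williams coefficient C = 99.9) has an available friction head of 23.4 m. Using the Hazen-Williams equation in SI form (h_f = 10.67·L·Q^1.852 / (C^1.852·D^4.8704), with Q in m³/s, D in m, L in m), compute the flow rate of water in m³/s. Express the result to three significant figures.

Rearranging: Q = [h_f·C^1.852·D^4.8704 / (10.67·L)]^(1/1.852)
Q = [23.4·99.9^1.852·0.373^4.8704 / (10.67·2100)]^0.540 = 0.1835 m³/s

Q ≈ 0.183 m³/s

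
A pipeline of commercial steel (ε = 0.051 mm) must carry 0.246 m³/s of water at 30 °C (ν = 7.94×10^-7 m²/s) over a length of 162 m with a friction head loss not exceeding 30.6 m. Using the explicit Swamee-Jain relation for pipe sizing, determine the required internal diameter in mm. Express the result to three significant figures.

D ≈ 211 mm

Swamee-Jain (Type III): D = 0.66·[ε^1.25·(LQ²/(gh_f))^4.75 + ν·Q^9.4·(L/(gh_f))^5.2]^0.04
LQ²/(gh_f) = 0.03266; L/(gh_f) = 0.5397
Term 1 = ε^1.25·(…)^4.75 = 3.77×10^-13; Term 2 = ν·Q^9.4·(…)^5.2 = 6.05×10^-14
D = 0.66·(3.77×10^-13 + 6.05×10^-14)^0.04 = 0.2114 m = 211 mm
Check: V = 7.01 m/s, Re = 1.87×10^6, f = 0.01482, h_f = 28.4 m ≈ 30.6 m ✓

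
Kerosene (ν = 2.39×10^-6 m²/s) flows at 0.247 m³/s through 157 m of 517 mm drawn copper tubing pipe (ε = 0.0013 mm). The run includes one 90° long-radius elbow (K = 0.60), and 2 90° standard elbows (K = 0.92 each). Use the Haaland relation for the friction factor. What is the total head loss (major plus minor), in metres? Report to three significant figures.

V = 4Q/(πD²) = 1.177 m/s; V²/2g = 0.07056 m
Re = 2.55×10^5, ε/D = 2.51×10^-6 → f = 0.01481 (Haaland)
Major: h_f = f(L/D)·V²/2g = 0.01481·303.7·0.07056 = 0.3174 m
Minor: ΣK = 2.44; h_m = ΣK·V²/2g = 0.1722 m
Total H_L = 0.3174 + 0.1722 = 0.4896 m

H_L ≈ 0.490 m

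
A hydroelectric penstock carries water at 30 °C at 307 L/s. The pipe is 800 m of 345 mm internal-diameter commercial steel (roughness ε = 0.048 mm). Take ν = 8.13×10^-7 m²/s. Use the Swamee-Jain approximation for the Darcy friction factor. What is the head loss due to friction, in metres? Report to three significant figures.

V = 4Q/(πD²) = 4·0.307/(π·0.345²) = 3.284 m/s
Re = VD/ν = 3.284·0.345/8.13×10^-7 = 1.39×10^6 → turbulent
ε/D = 0.048/345 = 1.39×10^-4
Swamee-Jain: f = 0.01376
h_f = f(L/D)V²/(2g) = 0.01376·(800/0.345)·3.284²/(2·9.81) = 17.53 m

h_f ≈ 17.5 m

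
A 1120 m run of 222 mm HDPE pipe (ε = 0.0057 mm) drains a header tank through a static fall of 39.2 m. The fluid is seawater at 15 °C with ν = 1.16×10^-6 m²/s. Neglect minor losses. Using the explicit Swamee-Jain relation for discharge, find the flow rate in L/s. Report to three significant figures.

Q ≈ 133 L/s

Swamee-Jain (Type II): Q = -0.965·√(gD⁵h_f/L)·ln[ε/(3.7D) + √(3.17ν²L/(gD³h_f))]
√(gD⁵h_f/L) = √(9.81·0.222⁵·39.2/1120) = 0.01361
ε/(3.7D) = 6.94×10^-6; √(3.17ν²L/(gD³h_f)) = 3.37×10^-5
Q = -0.965·0.01361·ln(4.064×10^-5) = 0.1328 m³/s
Check: V = 3.43 m/s, Re = 6.56×10^5, f = 0.01295, h_f = 39.2 m ≈ 39.2 m ✓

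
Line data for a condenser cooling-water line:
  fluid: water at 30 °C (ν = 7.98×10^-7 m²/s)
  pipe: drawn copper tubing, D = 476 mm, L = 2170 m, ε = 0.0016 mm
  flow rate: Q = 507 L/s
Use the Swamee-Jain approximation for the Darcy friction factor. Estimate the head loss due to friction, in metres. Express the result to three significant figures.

V = 4Q/(πD²) = 4·0.507/(π·0.476²) = 2.849 m/s
Re = VD/ν = 2.849·0.476/7.98×10^-7 = 1.70×10^6 → turbulent
ε/D = 0.0016/476 = 3.36×10^-6
Swamee-Jain: f = 0.01075
h_f = f(L/D)V²/(2g) = 0.01075·(2170/0.476)·2.849²/(2·9.81) = 20.28 m

h_f ≈ 20.3 m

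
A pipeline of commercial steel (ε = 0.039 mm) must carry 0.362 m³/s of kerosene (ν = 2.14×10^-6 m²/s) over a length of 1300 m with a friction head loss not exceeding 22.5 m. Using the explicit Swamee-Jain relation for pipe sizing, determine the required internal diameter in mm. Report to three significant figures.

Swamee-Jain (Type III): D = 0.66·[ε^1.25·(LQ²/(gh_f))^4.75 + ν·Q^9.4·(L/(gh_f))^5.2]^0.04
LQ²/(gh_f) = 0.7718; L/(gh_f) = 5.890
Term 1 = ε^1.25·(…)^4.75 = 9.01×10^-7; Term 2 = ν·Q^9.4·(…)^5.2 = 1.54×10^-6
D = 0.66·(9.01×10^-7 + 1.54×10^-6)^0.04 = 0.3936 m = 394 mm
Check: V = 2.98 m/s, Re = 5.47×10^5, f = 0.01431, h_f = 21.3 m ≈ 22.5 m ✓

D ≈ 394 mm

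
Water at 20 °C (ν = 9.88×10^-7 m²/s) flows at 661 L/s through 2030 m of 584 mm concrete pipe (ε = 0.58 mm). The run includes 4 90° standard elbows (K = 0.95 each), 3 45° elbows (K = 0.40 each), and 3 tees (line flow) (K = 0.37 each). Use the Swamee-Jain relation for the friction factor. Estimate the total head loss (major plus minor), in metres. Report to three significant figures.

H_L ≈ 23.4 m

V = 4Q/(πD²) = 2.468 m/s; V²/2g = 0.3104 m
Re = 1.46×10^6, ε/D = 9.93×10^-4 → f = 0.01989 (Swamee-Jain)
Major: h_f = f(L/D)·V²/2g = 0.01989·3476·0.3104 = 21.45 m
Minor: ΣK = 6.11; h_m = ΣK·V²/2g = 1.896 m
Total H_L = 21.45 + 1.896 = 23.35 m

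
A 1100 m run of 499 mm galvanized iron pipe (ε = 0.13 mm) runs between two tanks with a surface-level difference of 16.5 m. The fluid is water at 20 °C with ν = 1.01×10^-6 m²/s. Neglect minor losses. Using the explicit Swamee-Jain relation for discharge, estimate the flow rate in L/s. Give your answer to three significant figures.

Q ≈ 611 L/s

Swamee-Jain (Type II): Q = -0.965·√(gD⁵h_f/L)·ln[ε/(3.7D) + √(3.17ν²L/(gD³h_f))]
√(gD⁵h_f/L) = √(9.81·0.499⁵·16.5/1100) = 0.06747
ε/(3.7D) = 7.04×10^-5; √(3.17ν²L/(gD³h_f)) = 1.33×10^-5
Q = -0.965·0.06747·ln(8.371×10^-5) = 0.6113 m³/s
Check: V = 3.13 m/s, Re = 1.54×10^6, f = 0.01512, h_f = 16.6 m ≈ 16.5 m ✓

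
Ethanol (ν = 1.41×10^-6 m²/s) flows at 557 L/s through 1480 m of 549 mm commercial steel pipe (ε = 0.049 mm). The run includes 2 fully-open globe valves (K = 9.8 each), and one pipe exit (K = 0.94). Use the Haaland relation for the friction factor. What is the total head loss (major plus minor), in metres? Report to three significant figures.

V = 4Q/(πD²) = 2.353 m/s; V²/2g = 0.2822 m
Re = 9.16×10^5, ε/D = 8.93×10^-5 → f = 0.01327 (Haaland)
Major: h_f = f(L/D)·V²/2g = 0.01327·2696·0.2822 = 10.09 m
Minor: ΣK = 20.5; h_m = ΣK·V²/2g = 5.796 m
Total H_L = 10.09 + 5.796 = 15.89 m

H_L ≈ 15.9 m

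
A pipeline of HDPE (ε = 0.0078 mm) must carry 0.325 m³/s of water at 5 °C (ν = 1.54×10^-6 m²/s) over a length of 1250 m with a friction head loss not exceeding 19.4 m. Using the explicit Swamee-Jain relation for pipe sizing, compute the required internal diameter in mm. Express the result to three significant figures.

Swamee-Jain (Type III): D = 0.66·[ε^1.25·(LQ²/(gh_f))^4.75 + ν·Q^9.4·(L/(gh_f))^5.2]^0.04
LQ²/(gh_f) = 0.6938; L/(gh_f) = 6.568
Term 1 = ε^1.25·(…)^4.75 = 7.26×10^-8; Term 2 = ν·Q^9.4·(…)^5.2 = 7.08×10^-7
D = 0.66·(7.26×10^-8 + 7.08×10^-7)^0.04 = 0.3760 m = 376 mm
Check: V = 2.93 m/s, Re = 7.15×10^5, f = 0.01270, h_f = 18.4 m ≈ 19.4 m ✓

D ≈ 376 mm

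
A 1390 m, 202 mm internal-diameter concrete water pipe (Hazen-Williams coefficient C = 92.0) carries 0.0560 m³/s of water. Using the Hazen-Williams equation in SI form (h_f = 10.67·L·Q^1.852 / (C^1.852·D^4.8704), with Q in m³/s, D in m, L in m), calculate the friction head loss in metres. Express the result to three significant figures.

h_f = 10.67·1390·0.0560^1.852 / (92.0^1.852·0.202^4.8704) = 39.73 m

h_f ≈ 39.7 m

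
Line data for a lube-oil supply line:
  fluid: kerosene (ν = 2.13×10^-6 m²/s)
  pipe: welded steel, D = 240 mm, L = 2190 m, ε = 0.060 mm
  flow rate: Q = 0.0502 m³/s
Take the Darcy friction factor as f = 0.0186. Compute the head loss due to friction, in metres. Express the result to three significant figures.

h_f ≈ 10.7 m

V = 4Q/(πD²) = 4·0.0502/(π·0.240²) = 1.110 m/s
h_f = f(L/D)V²/(2g) = 0.01860·(2190/0.240)·1.110²/(2·9.81) = 10.65 m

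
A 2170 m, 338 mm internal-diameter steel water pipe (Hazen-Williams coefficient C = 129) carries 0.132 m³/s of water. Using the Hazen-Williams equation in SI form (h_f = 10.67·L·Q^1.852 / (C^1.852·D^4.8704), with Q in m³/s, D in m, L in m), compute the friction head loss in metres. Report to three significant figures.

h_f = 10.67·2170·0.132^1.852 / (129^1.852·0.338^4.8704) = 13.23 m

h_f ≈ 13.2 m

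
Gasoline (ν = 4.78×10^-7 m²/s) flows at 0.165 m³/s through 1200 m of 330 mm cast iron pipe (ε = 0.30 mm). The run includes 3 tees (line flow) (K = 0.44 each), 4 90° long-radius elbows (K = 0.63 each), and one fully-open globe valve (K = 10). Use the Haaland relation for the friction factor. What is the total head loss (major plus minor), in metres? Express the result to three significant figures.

V = 4Q/(πD²) = 1.929 m/s; V²/2g = 0.1897 m
Re = 1.33×10^6, ε/D = 9.09×10^-4 → f = 0.01944 (Haaland)
Major: h_f = f(L/D)·V²/2g = 0.01944·3636·0.1897 = 13.41 m
Minor: ΣK = 13.8; h_m = ΣK·V²/2g = 2.625 m
Total H_L = 13.41 + 2.625 = 16.04 m

H_L ≈ 16.0 m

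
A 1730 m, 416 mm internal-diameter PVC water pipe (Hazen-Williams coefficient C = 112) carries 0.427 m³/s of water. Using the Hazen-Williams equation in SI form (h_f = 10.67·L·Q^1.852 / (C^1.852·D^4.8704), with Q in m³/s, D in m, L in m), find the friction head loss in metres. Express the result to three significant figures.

h_f ≈ 43.8 m

h_f = 10.67·1730·0.427^1.852 / (112^1.852·0.416^4.8704) = 43.83 m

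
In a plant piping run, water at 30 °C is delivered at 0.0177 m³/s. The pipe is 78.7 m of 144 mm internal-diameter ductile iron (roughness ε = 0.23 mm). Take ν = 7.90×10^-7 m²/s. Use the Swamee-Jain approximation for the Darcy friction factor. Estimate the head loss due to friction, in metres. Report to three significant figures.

V = 4Q/(πD²) = 4·0.0177/(π·0.144²) = 1.087 m/s
Re = VD/ν = 1.087·0.144/7.90×10^-7 = 1.98×10^5 → turbulent
ε/D = 0.23/144 = 0.00160
Swamee-Jain: f = 0.02330
h_f = f(L/D)V²/(2g) = 0.02330·(78.7/0.144)·1.087²/(2·9.81) = 0.7665 m

h_f ≈ 0.766 m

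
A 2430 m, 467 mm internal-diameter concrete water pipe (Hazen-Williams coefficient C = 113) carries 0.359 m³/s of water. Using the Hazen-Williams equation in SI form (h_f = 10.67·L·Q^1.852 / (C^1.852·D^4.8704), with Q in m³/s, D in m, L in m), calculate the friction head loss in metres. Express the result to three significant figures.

h_f ≈ 25.0 m

h_f = 10.67·2430·0.359^1.852 / (113^1.852·0.467^4.8704) = 25.01 m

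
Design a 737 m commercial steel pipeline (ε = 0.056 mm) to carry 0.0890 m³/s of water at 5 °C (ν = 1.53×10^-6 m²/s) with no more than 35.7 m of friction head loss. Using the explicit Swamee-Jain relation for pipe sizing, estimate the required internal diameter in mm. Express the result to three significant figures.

D ≈ 189 mm

Swamee-Jain (Type III): D = 0.66·[ε^1.25·(LQ²/(gh_f))^4.75 + ν·Q^9.4·(L/(gh_f))^5.2]^0.04
LQ²/(gh_f) = 0.01667; L/(gh_f) = 2.104
Term 1 = ε^1.25·(…)^4.75 = 1.74×10^-14; Term 2 = ν·Q^9.4·(…)^5.2 = 9.76×10^-15
D = 0.66·(1.74×10^-14 + 9.76×10^-15)^0.04 = 0.1892 m = 189 mm
Check: V = 3.17 m/s, Re = 3.92×10^5, f = 0.01664, h_f = 33.1 m ≈ 35.7 m ✓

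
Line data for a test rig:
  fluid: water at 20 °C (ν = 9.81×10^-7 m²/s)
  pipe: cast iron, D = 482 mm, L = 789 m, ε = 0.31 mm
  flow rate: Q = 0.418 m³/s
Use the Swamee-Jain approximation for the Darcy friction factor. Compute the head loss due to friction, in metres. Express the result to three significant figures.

V = 4Q/(πD²) = 4·0.418/(π·0.482²) = 2.291 m/s
Re = VD/ν = 2.291·0.482/9.81×10^-7 = 1.13×10^6 → turbulent
ε/D = 0.31/482 = 6.43×10^-4
Swamee-Jain: f = 0.01815
h_f = f(L/D)V²/(2g) = 0.01815·(789/0.482)·2.291²/(2·9.81) = 7.947 m

h_f ≈ 7.95 m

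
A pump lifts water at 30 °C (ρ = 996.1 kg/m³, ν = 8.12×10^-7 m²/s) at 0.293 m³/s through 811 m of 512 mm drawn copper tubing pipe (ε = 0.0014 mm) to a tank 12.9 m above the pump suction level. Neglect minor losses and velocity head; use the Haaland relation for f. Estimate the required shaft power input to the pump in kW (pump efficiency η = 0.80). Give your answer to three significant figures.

P_shaft ≈ 53.1 kW

V = 4Q/(πD²) = 1.423 m/s; Re = 8.97×10^5; ε/D = 2.73×10^-6; f = 0.01184
h_f = f(L/D)V²/2g = 1.936 m
Total head H = z + h_f = 12.9 + 1.936 = 14.84 m
P_hyd = ρgQH = 996.1·9.81·0.293·14.84 = 42.48 kW
P_shaft = P_hyd/η = 42.48/0.80 = 53.10 kW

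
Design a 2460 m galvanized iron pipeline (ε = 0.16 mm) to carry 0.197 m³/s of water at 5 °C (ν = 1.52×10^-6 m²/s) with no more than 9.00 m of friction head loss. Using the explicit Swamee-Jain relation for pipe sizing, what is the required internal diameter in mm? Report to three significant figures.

Swamee-Jain (Type III): D = 0.66·[ε^1.25·(LQ²/(gh_f))^4.75 + ν·Q^9.4·(L/(gh_f))^5.2]^0.04
LQ²/(gh_f) = 1.081; L/(gh_f) = 27.86
Term 1 = ε^1.25·(…)^4.75 = 2.61×10^-5; Term 2 = ν·Q^9.4·(…)^5.2 = 1.16×10^-5
D = 0.66·(2.61×10^-5 + 1.16×10^-5)^0.04 = 0.4391 m = 439 mm
Check: V = 1.30 m/s, Re = 3.76×10^5, f = 0.01719, h_f = 8.30 m ≈ 9.00 m ✓

D ≈ 439 mm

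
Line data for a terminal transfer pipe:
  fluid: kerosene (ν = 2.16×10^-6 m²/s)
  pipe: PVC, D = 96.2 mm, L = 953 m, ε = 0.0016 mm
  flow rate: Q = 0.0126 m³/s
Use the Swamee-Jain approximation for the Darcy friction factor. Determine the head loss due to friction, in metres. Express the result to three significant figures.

V = 4Q/(πD²) = 4·0.0126/(π·0.0962²) = 1.734 m/s
Re = VD/ν = 1.734·0.0962/2.16×10^-6 = 7.72×10^4 → turbulent
ε/D = 0.0016/96.2 = 1.66×10^-5
Swamee-Jain: f = 0.01896
h_f = f(L/D)V²/(2g) = 0.01896·(953/0.0962)·1.734²/(2·9.81) = 28.76 m

h_f ≈ 28.8 m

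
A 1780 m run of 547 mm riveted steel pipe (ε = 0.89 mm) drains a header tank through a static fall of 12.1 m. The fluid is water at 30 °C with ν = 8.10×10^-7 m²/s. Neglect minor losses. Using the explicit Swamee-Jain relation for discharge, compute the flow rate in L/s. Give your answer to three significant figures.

Q ≈ 425 L/s

Swamee-Jain (Type II): Q = -0.965·√(gD⁵h_f/L)·ln[ε/(3.7D) + √(3.17ν²L/(gD³h_f))]
√(gD⁵h_f/L) = √(9.81·0.547⁵·12.1/1780) = 0.05715
ε/(3.7D) = 4.40×10^-4; √(3.17ν²L/(gD³h_f)) = 1.38×10^-5
Q = -0.965·0.05715·ln(4.535×10^-4) = 0.4245 m³/s
Check: V = 1.81 m/s, Re = 1.22×10^6, f = 0.02243, h_f = 12.1 m ≈ 12.1 m ✓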